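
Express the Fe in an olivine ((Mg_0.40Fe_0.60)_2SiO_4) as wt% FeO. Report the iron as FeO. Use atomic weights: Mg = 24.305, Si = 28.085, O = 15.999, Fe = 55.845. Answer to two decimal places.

48.29 wt%

Molar mass of (Mg_0.40Fe_0.60)_2SiO_4 = 0.80×24.305 + 1.20×55.845 + 1×28.085 + 4×15.999 = 178.539 g/mol.
Each formula unit contains 1.20 Fe, equivalent to 1.20/1 = 1.2000 mol FeO.
M(FeO) = 1×55.845 + 1×15.999 = 71.844 g/mol.
Mass of FeO per formula unit = 1.2000 × 71.844 = 86.213 g.
FeO wt% = 86.213 / 178.539 × 100 = 48.29%.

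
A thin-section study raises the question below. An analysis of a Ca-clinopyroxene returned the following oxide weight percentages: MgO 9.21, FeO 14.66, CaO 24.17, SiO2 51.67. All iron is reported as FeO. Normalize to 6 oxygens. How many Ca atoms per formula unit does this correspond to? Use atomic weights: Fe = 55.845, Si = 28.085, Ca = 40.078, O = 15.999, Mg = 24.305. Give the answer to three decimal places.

1.001 Ca apfu

9.21 wt% MgO ÷ 40.304 g/mol = 0.22851 mol, giving 0.22851 Mg and 0.22851 O.
14.66 wt% FeO ÷ 71.844 g/mol = 0.20405 mol, giving 0.20405 Fe and 0.20405 O.
24.17 wt% CaO ÷ 56.077 g/mol = 0.43101 mol, giving 0.43101 Ca and 0.43101 O.
51.67 wt% SiO2 ÷ 60.083 g/mol = 0.85998 mol, giving 0.85998 Si and 1.71996 O.
Oxygen sums to 2.58353; scaling by 6/2.58353 = 2.32240 puts the formula on 6 O.
Ca: 0.43101 × 2.32240 = 1.001 atoms per formula unit.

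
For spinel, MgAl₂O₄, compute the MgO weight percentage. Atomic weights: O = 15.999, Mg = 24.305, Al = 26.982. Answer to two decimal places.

M(MgAl₂O₄) = 142.265 g/mol; M(MgO) = 40.304 g/mol.
Moles MgO per formula unit = 1 Mg ÷ 1 = 1.0000.
MgO fraction = (1.0000 × 40.304) / 142.265 = 40.304/142.265 = 0.2833.

28.33 wt%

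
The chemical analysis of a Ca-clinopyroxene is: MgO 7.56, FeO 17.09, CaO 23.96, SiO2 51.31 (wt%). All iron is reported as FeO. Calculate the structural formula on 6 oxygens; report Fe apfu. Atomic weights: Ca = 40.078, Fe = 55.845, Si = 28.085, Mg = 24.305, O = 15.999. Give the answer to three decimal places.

0.557 Fe apfu

MgO (M=40.304): mol = 0.18757; Mg = 0.18757, O = 0.18757.
FeO (M=71.844): mol = 0.23788; Fe = 0.23788, O = 0.23788.
CaO (M=56.077): mol = 0.42727; Ca = 0.42727, O = 0.42727.
SiO2 (M=60.083): mol = 0.85399; Si = 0.85399, O = 1.70798.
ΣO = 2.56070; factor = 6/ΣO = 2.34311.
Fe apfu = 0.23788 × 2.34311 = 0.557.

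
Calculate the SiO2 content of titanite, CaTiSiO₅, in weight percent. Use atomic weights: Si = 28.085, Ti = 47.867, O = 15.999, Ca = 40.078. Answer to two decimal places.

M(CaTiSiO₅) = 196.025 g/mol; M(SiO2) = 60.083 g/mol.
Moles SiO2 per formula unit = 1 Si ÷ 1 = 1.0000.
SiO2 fraction = (1.0000 × 60.083) / 196.025 = 60.083/196.025 = 0.3065.

30.65 wt%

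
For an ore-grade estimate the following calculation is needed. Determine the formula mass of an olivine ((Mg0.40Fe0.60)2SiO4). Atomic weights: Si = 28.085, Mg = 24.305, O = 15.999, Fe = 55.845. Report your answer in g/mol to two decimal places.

178.54 g/mol

Mg: 0.80 × 24.305 = 19.4440
Fe: 1.20 × 55.845 = 67.0140
Si: 1 × 28.085 = 28.0850
O: 4 × 15.999 = 63.9960
Summing the contributions gives the formula mass.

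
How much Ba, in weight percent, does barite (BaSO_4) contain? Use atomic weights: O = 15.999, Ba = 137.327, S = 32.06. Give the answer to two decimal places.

M(BaSO_4) = 233.383 g/mol.
Ba contributes 1 × 137.327 = 137.327 g per mole.
137.327/233.383 = 0.5884 → 58.84%.

58.84 weight percent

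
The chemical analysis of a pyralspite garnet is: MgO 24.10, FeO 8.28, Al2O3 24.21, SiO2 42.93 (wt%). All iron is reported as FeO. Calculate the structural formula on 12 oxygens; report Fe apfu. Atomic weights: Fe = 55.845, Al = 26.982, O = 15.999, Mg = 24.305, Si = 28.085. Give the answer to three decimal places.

24.10 wt% MgO ÷ 40.304 g/mol = 0.59796 mol, giving 0.59796 Mg and 0.59796 O.
8.28 wt% FeO ÷ 71.844 g/mol = 0.11525 mol, giving 0.11525 Fe and 0.11525 O.
24.21 wt% Al2O3 ÷ 101.961 g/mol = 0.23744 mol, giving 0.47488 Al and 0.71232 O.
42.93 wt% SiO2 ÷ 60.083 g/mol = 0.71451 mol, giving 0.71451 Si and 1.42902 O.
Oxygen sums to 2.85455; scaling by 12/2.85455 = 4.20381 puts the formula on 12 O.
Fe: 0.11525 × 4.20381 = 0.484 atoms per formula unit.

0.484 Fe apfu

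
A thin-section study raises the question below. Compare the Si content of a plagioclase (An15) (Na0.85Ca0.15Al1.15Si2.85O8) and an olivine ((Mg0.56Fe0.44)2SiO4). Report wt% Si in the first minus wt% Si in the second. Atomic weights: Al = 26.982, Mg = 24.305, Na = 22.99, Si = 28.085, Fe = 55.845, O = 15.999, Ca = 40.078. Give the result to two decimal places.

Si in Na0.85Ca0.15Al1.15Si2.85O8: molar mass 264.617 g/mol; 2.85×28.085 = 80.042 g → 30.25 wt%.
Si in (Mg0.56Fe0.44)2SiO4: molar mass 168.446 g/mol; 1×28.085 = 28.085 g → 16.67 wt%.
Difference = 30.25 − 16.67 = 13.58 percentage points.

13.58 percentage points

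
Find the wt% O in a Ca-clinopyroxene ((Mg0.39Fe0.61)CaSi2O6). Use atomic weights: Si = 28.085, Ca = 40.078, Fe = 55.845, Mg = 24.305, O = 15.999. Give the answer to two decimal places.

40.71 mass %

Formula mass = 0.39*24.305 + 0.61*55.845 + 1*40.078 + 2*28.085 + 6*15.999 = 235.786 g/mol, of which 95.994 g is O.
So O makes up 95.994/235.786 = 0.4071 of the mass, i.e. 40.71%.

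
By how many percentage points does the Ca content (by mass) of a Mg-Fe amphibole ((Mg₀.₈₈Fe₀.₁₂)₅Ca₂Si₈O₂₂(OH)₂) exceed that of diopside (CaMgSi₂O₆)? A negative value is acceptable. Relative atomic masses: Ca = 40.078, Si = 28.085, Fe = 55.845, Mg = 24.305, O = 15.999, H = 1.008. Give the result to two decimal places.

First mineral: 80.156 g Ca in 831.277 g formula = 9.64 wt% Ca.
Second mineral: 40.078 g Ca in 216.547 g formula = 18.51 wt% Ca.
9.64% − 18.51% gives a difference of -8.87 percentage points.

-8.87 percentage points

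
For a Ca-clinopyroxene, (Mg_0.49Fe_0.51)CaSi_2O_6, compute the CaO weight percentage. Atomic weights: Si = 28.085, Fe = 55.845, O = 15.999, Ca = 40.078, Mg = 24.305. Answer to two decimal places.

M((Mg_0.49Fe_0.51)CaSi_2O_6) = 232.632 g/mol; M(CaO) = 56.077 g/mol.
Moles CaO per formula unit = 1 Ca ÷ 1 = 1.0000.
CaO fraction = (1.0000 × 56.077) / 232.632 = 56.077/232.632 = 0.2411.

24.11 wt%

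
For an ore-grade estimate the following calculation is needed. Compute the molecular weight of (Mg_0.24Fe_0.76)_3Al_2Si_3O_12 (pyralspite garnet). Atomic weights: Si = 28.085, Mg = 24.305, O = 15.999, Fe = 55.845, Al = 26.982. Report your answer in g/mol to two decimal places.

Mg: 0.72 × 24.305 = 17.4996
Fe: 2.28 × 55.845 = 127.3266
Al: 2 × 26.982 = 53.9640
Si: 3 × 28.085 = 84.2550
O: 12 × 15.999 = 191.9880
Summing the contributions gives the formula mass.

475.03 g/mol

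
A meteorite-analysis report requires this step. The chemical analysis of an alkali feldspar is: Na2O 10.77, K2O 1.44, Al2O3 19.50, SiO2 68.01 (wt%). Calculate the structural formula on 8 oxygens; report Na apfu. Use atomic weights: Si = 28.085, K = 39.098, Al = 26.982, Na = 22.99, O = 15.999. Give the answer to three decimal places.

10.77 wt% Na2O ÷ 61.979 g/mol = 0.17377 mol, giving 0.34754 Na and 0.17377 O.
1.44 wt% K2O ÷ 94.195 g/mol = 0.01529 mol, giving 0.03058 K and 0.01529 O.
19.50 wt% Al2O3 ÷ 101.961 g/mol = 0.19125 mol, giving 0.38250 Al and 0.57375 O.
68.01 wt% SiO2 ÷ 60.083 g/mol = 1.13193 mol, giving 1.13193 Si and 2.26386 O.
Oxygen sums to 3.02667; scaling by 8/3.02667 = 2.64317 puts the formula on 8 O.
Na: 0.34754 × 2.64317 = 0.919 atoms per formula unit.

0.919 Na apfu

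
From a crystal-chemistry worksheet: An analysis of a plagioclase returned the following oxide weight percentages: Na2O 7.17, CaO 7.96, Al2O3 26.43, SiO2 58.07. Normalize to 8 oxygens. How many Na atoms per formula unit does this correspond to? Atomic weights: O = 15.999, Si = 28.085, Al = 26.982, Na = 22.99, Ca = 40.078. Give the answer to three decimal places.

7.17 wt% Na2O ÷ 61.979 g/mol = 0.11568 mol, giving 0.23136 Na and 0.11568 O.
7.96 wt% CaO ÷ 56.077 g/mol = 0.14195 mol, giving 0.14195 Ca and 0.14195 O.
26.43 wt% Al2O3 ÷ 101.961 g/mol = 0.25922 mol, giving 0.51844 Al and 0.77766 O.
58.07 wt% SiO2 ÷ 60.083 g/mol = 0.96650 mol, giving 0.96650 Si and 1.93300 O.
Oxygen sums to 2.96829; scaling by 8/2.96829 = 2.69515 puts the formula on 8 O.
Na: 0.23136 × 2.69515 = 0.624 atoms per formula unit.

0.624 Na apfu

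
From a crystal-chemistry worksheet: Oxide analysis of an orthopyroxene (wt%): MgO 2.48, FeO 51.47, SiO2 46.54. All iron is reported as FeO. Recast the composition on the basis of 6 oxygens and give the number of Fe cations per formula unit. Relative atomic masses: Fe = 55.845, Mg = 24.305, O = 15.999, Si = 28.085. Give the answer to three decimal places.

2.48 wt% MgO ÷ 40.304 g/mol = 0.06153 mol, giving 0.06153 Mg and 0.06153 O.
51.47 wt% FeO ÷ 71.844 g/mol = 0.71641 mol, giving 0.71641 Fe and 0.71641 O.
46.54 wt% SiO2 ÷ 60.083 g/mol = 0.77460 mol, giving 0.77460 Si and 1.54920 O.
Oxygen sums to 2.32714; scaling by 6/2.32714 = 2.57827 puts the formula on 6 O.
Fe: 0.71641 × 2.57827 = 1.847 atoms per formula unit.

1.847 Fe apfu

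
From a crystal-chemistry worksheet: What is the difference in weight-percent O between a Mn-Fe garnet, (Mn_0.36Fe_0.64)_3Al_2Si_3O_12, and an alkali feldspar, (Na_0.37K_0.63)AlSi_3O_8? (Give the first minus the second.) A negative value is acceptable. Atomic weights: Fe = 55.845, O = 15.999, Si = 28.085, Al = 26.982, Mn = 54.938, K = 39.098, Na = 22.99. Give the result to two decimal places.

M((Mn_0.36Fe_0.64)_3Al_2Si_3O_12) = 496.762 g/mol, so wt% O = 191.988/496.762 × 100 = 38.65%.
M((Na_0.37K_0.63)AlSi_3O_8) = 272.367 g/mol, so wt% O = 127.992/272.367 × 100 = 46.99%.
38.65 − 46.99 = -8.34 pp.

-8.34 percentage points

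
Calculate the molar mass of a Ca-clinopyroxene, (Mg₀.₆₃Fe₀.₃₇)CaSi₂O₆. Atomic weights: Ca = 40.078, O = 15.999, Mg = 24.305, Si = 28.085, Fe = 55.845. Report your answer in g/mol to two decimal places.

The formula mass is the sum 0.63(24.305) + 0.37(55.845) + 1(40.078) + 2(28.085) + 6(15.999).

228.22 g/mol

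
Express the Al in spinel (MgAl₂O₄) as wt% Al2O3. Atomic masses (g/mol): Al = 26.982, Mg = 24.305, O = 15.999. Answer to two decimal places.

71.67 wt%

Molar mass of MgAl₂O₄ = 1×24.305 + 2×26.982 + 4×15.999 = 142.265 g/mol.
Each formula unit contains 2 Al, equivalent to 2/2 = 1.0000 mol Al2O3.
M(Al2O3) = 2×26.982 + 3×15.999 = 101.961 g/mol.
Mass of Al2O3 per formula unit = 1.0000 × 101.961 = 101.961 g.
Al2O3 wt% = 101.961 / 142.265 × 100 = 71.67%.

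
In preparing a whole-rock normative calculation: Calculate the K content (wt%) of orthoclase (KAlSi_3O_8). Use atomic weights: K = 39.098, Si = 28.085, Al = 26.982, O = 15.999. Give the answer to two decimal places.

Formula mass = 1×39.098 + 1×26.982 + 3×28.085 + 8×15.999 = 278.327 g/mol, of which 39.098 g is K.
So K makes up 39.098/278.327 = 0.1405 of the mass, i.e. 14.05%.

14.05 wt%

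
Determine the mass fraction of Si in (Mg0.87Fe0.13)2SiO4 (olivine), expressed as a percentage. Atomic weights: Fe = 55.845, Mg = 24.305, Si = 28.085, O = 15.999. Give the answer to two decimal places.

18.86 mass %

M((Mg0.87Fe0.13)2SiO4) = 148.891 g/mol.
Si contributes 1 × 28.085 = 28.085 g per mole.
28.085/148.891 = 0.1886 → 18.86%.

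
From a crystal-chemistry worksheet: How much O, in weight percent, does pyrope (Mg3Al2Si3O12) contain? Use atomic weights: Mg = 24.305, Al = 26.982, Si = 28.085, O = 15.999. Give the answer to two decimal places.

Formula mass = 3*24.305 + 2*26.982 + 3*28.085 + 12*15.999 = 403.122 g/mol, of which 191.988 g is O.
So O makes up 191.988/403.122 = 0.4763 of the mass, i.e. 47.63%.

47.63 weight percent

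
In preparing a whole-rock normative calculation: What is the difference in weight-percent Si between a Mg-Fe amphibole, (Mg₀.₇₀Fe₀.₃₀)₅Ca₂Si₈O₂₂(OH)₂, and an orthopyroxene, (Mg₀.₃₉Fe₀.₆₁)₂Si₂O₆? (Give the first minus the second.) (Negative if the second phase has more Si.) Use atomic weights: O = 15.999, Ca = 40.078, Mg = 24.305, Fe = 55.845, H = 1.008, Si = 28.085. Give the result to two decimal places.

Si in (Mg₀.₇₀Fe₀.₃₀)₅Ca₂Si₈O₂₂(OH)₂: molar mass 859.663 g/mol; 8×28.085 = 224.680 g → 26.14 wt%.
Si in (Mg₀.₃₉Fe₀.₆₁)₂Si₂O₆: molar mass 239.253 g/mol; 2×28.085 = 56.170 g → 23.48 wt%.
Difference = 26.14 − 23.48 = 2.66 percentage points.

2.66 percentage points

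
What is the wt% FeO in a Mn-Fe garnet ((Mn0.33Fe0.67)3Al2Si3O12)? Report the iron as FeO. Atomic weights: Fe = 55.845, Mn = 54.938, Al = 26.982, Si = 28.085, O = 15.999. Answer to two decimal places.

Molar mass of (Mn0.33Fe0.67)3Al2Si3O12 = 0.99·54.938 + 2.01·55.845 + 2·26.982 + 3·28.085 + 12·15.999 = 496.844 g/mol.
Each formula unit contains 2.01 Fe, equivalent to 2.01/1 = 2.0100 mol FeO.
M(FeO) = 1×55.845 + 1×15.999 = 71.844 g/mol.
Mass of FeO per formula unit = 2.0100 × 71.844 = 144.406 g.
FeO wt% = 144.406 / 496.844 × 100 = 29.06%.

29.06 wt%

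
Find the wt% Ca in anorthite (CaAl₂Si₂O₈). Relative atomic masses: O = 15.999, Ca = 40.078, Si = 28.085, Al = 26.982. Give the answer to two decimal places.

Formula mass = 1·40.078 + 2·26.982 + 2·28.085 + 8·15.999 = 278.204 g/mol, of which 40.078 g is Ca.
So Ca makes up 40.078/278.204 = 0.1441 of the mass, i.e. 14.41%.

14.41 wt%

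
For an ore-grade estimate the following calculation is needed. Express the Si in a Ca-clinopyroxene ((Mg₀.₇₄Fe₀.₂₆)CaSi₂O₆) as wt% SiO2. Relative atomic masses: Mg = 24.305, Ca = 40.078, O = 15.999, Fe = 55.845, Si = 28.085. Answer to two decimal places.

M((Mg₀.₇₄Fe₀.₂₆)CaSi₂O₆) = 224.747 g/mol; M(SiO2) = 60.083 g/mol.
Moles SiO2 per formula unit = 2 Si ÷ 1 = 2.0000.
SiO2 fraction = (2.0000 × 60.083) / 224.747 = 120.166/224.747 = 0.5347.

53.47 wt%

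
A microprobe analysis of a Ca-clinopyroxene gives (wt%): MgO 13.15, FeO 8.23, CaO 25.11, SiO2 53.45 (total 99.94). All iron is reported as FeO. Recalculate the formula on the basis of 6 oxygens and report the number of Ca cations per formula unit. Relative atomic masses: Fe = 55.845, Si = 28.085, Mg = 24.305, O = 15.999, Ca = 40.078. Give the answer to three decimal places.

MgO (M=40.304): mol = 0.32627; Mg = 0.32627, O = 0.32627.
FeO (M=71.844): mol = 0.11455; Fe = 0.11455, O = 0.11455.
CaO (M=56.077): mol = 0.44778; Ca = 0.44778, O = 0.44778.
SiO2 (M=60.083): mol = 0.88960; Si = 0.88960, O = 1.77920.
ΣO = 2.66780; factor = 6/ΣO = 2.24904.
Ca apfu = 0.44778 × 2.24904 = 1.007.

1.007 Ca apfu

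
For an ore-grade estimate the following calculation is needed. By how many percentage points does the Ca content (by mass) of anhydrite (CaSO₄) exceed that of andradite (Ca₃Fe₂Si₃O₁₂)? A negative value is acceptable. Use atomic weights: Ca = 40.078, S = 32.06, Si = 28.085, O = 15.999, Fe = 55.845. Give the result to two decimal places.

5.78 percentage points

First mineral: 40.078 g Ca in 136.134 g formula = 29.44 wt% Ca.
Second mineral: 120.234 g Ca in 508.167 g formula = 23.66 wt% Ca.
29.44% − 23.66% gives a difference of 5.78 percentage points.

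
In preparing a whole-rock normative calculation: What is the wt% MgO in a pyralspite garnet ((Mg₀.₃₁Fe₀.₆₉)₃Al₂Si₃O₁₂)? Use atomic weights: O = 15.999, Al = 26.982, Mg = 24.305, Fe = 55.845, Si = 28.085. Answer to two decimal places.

8.00 wt%

Molar mass of (Mg₀.₃₁Fe₀.₆₉)₃Al₂Si₃O₁₂ = 0.93×24.305 + 2.07×55.845 + 2×26.982 + 3×28.085 + 12×15.999 = 468.410 g/mol.
Each formula unit contains 0.93 Mg, equivalent to 0.93/1 = 0.9300 mol MgO.
M(MgO) = 1×24.305 + 1×15.999 = 40.304 g/mol.
Mass of MgO per formula unit = 0.9300 × 40.304 = 37.483 g.
MgO wt% = 37.483 / 468.410 × 100 = 8.00%.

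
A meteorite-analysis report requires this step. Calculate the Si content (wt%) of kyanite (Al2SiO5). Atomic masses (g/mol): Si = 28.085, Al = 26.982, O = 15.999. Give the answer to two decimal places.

M(Al2SiO5) = 162.044 g/mol.
Si contributes 1 × 28.085 = 28.085 g per mole.
28.085/162.044 = 0.1733 → 17.33%.

17.33 wt%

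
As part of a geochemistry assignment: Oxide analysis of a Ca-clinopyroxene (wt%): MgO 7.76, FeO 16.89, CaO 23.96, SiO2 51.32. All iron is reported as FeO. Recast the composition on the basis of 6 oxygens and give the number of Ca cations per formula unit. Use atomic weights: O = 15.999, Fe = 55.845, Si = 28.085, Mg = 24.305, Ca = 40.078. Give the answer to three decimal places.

7.76 wt% MgO ÷ 40.304 g/mol = 0.19254 mol, giving 0.19254 Mg and 0.19254 O.
16.89 wt% FeO ÷ 71.844 g/mol = 0.23509 mol, giving 0.23509 Fe and 0.23509 O.
23.96 wt% CaO ÷ 56.077 g/mol = 0.42727 mol, giving 0.42727 Ca and 0.42727 O.
51.32 wt% SiO2 ÷ 60.083 g/mol = 0.85415 mol, giving 0.85415 Si and 1.70830 O.
Oxygen sums to 2.56320; scaling by 6/2.56320 = 2.34082 puts the formula on 6 O.
Ca: 0.42727 × 2.34082 = 1.000 atoms per formula unit.

1.000 Ca apfu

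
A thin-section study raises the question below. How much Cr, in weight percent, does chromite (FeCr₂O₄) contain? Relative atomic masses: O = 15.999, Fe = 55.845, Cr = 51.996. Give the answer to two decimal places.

46.46 weight percent

Molar mass of FeCr₂O₄: 1*55.845 + 2*51.996 + 4*15.999 = 223.833 g/mol.
Mass of Cr per formula unit: 2 × 51.996 = 103.992 g.
Weight fraction Cr = 103.992 / 223.833 = 0.4646.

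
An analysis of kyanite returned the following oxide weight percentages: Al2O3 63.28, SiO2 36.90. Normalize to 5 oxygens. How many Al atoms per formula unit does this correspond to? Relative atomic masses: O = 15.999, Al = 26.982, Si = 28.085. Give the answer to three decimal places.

2.008 Al apfu

Al2O3 (M=101.961): mol = 0.62063; Al = 1.24126, O = 1.86189.
SiO2 (M=60.083): mol = 0.61415; Si = 0.61415, O = 1.22830.
ΣO = 3.09019; factor = 5/ΣO = 1.61802.
Al apfu = 1.24126 × 1.61802 = 2.008.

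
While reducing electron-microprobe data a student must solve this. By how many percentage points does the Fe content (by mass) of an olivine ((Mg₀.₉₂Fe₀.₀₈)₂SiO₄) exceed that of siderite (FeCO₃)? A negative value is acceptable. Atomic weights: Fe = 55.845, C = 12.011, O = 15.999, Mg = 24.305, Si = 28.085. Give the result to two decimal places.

First mineral: 8.935 g Fe in 145.737 g formula = 6.13 wt% Fe.
Second mineral: 55.845 g Fe in 115.853 g formula = 48.20 wt% Fe.
6.13% − 48.20% gives a difference of -42.07 percentage points.

-42.07 percentage points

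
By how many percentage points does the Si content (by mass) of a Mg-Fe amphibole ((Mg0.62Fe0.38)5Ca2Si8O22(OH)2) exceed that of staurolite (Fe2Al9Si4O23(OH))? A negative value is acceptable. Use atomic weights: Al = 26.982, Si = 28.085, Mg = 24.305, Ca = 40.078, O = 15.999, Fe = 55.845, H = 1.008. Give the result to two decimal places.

12.57 percentage points

Si in (Mg0.62Fe0.38)5Ca2Si8O22(OH)2: molar mass 872.279 g/mol; 8×28.085 = 224.680 g → 25.76 wt%.
Si in Fe2Al9Si4O23(OH): molar mass 851.852 g/mol; 4×28.085 = 112.340 g → 13.19 wt%.
Difference = 25.76 − 13.19 = 12.57 percentage points.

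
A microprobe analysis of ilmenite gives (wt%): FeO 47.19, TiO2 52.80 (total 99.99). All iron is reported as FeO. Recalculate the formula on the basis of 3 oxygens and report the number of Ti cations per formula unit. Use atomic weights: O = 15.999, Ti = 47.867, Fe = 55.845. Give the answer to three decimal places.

47.19 wt% FeO ÷ 71.844 g/mol = 0.65684 mol, giving 0.65684 Fe and 0.65684 O.
52.80 wt% TiO2 ÷ 79.865 g/mol = 0.66112 mol, giving 0.66112 Ti and 1.32224 O.
Oxygen sums to 1.97908; scaling by 3/1.97908 = 1.51586 puts the formula on 3 O.
Ti: 0.66112 × 1.51586 = 1.002 atoms per formula unit.

1.002 Ti apfu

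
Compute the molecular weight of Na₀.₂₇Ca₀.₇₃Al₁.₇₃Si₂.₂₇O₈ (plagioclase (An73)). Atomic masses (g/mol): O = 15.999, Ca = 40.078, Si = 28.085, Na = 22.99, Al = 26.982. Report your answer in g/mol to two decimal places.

The formula mass is the sum 0.27·22.99 + 0.73·40.078 + 1.73·26.982 + 2.27·28.085 + 8·15.999.

273.89 g/mol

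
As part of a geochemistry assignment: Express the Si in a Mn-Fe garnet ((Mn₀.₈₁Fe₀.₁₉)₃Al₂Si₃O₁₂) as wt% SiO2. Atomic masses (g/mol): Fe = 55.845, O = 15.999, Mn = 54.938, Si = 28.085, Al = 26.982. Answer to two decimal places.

36.37 wt%

Formula mass = 495.538 g/mol.
3 Si → 3.0000 mol SiO2 per formula unit; M(SiO2) = 60.083, so SiO2 mass = 180.249 g.
180.249/495.538 × 100 = 36.37 wt%.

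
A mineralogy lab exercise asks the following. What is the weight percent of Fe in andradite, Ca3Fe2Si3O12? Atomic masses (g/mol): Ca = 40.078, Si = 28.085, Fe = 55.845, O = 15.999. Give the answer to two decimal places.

21.98 wt%

Formula mass = 3×40.078 + 2×55.845 + 3×28.085 + 12×15.999 = 508.167 g/mol, of which 111.690 g is Fe.
So Fe makes up 111.690/508.167 = 0.2198 of the mass, i.e. 21.98%.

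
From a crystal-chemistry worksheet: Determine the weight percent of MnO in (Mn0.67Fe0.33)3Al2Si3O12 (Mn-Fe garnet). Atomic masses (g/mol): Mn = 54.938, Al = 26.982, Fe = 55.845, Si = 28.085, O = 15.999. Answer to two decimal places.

28.75 wt%

M((Mn0.67Fe0.33)3Al2Si3O12) = 495.919 g/mol; M(MnO) = 70.937 g/mol.
Moles MnO per formula unit = 2.01 Mn ÷ 1 = 2.0100.
MnO fraction = (2.0100 × 70.937) / 495.919 = 142.583/495.919 = 0.2875.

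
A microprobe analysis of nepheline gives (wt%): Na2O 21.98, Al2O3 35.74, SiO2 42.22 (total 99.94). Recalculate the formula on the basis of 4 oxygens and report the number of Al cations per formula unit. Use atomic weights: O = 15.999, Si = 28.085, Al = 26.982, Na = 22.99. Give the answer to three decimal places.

Na2O: 21.98/61.979 = 0.35464 mol → 0.70928 mol Na, 0.35464 mol O.
Al2O3: 35.74/101.961 = 0.35053 mol → 0.70106 mol Al, 1.05159 mol O.
SiO2: 42.22/60.083 = 0.70269 mol → 0.70269 mol Si, 1.40538 mol O.
Total oxygen = 2.81161 mol. Normalization factor = 4/2.81161 = 1.42267.
Al per 4 O = 0.70106 × 1.42267 = 0.997.

0.997 Al apfu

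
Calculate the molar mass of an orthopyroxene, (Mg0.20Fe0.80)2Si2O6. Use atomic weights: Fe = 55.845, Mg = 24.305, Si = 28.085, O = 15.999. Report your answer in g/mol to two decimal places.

Mg: 0.40 × 24.305 = 9.7220
Fe: 1.60 × 55.845 = 89.3520
Si: 2 × 28.085 = 56.1700
O: 6 × 15.999 = 95.9940
Summing the contributions gives the formula mass.

251.24 g/mol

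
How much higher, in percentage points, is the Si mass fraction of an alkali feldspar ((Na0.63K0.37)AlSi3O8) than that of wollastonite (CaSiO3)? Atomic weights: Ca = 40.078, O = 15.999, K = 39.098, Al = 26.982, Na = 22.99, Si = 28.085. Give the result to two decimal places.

7.24 percentage points

M((Na0.63K0.37)AlSi3O8) = 268.179 g/mol, so wt% Si = 84.255/268.179 × 100 = 31.42%.
M(CaSiO3) = 116.160 g/mol, so wt% Si = 28.085/116.160 × 100 = 24.18%.
31.42 − 24.18 = 7.24 pp.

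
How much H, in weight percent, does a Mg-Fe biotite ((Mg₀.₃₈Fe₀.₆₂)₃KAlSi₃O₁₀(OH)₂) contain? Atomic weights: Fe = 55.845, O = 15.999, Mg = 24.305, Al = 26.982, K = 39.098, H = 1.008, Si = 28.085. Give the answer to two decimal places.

Molar mass of (Mg₀.₃₈Fe₀.₆₂)₃KAlSi₃O₁₀(OH)₂: 1.14·24.305 + 1.86·55.845 + 1·39.098 + 1·26.982 + 3·28.085 + 12·15.999 + 2·1.008 = 475.918 g/mol.
Mass of H per formula unit: 2 × 1.008 = 2.016 g.
Weight fraction H = 2.016 / 475.918 = 0.0042.

0.42 weight percent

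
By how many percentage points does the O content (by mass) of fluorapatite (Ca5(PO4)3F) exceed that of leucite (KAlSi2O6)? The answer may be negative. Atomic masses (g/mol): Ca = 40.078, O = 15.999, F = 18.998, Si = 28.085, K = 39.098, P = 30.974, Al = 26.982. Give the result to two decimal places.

-5.91 percentage points

O in Ca5(PO4)3F: molar mass 504.298 g/mol; 12×15.999 = 191.988 g → 38.07 wt%.
O in KAlSi2O6: molar mass 218.244 g/mol; 6×15.999 = 95.994 g → 43.98 wt%.
Difference = 38.07 − 43.98 = -5.91 percentage points.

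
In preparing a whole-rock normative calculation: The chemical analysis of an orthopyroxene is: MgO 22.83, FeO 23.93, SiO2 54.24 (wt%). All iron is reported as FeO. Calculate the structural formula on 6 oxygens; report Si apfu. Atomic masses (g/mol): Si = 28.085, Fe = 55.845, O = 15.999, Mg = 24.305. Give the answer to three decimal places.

22.83 wt% MgO ÷ 40.304 g/mol = 0.56645 mol, giving 0.56645 Mg and 0.56645 O.
23.93 wt% FeO ÷ 71.844 g/mol = 0.33308 mol, giving 0.33308 Fe and 0.33308 O.
54.24 wt% SiO2 ÷ 60.083 g/mol = 0.90275 mol, giving 0.90275 Si and 1.80550 O.
Oxygen sums to 2.70503; scaling by 6/2.70503 = 2.21809 puts the formula on 6 O.
Si: 0.90275 × 2.21809 = 2.002 atoms per formula unit.

2.002 Si apfu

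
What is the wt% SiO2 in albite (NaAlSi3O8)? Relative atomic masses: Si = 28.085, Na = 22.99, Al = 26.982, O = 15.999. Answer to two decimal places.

Molar mass of NaAlSi3O8 = 1·22.99 + 1·26.982 + 3·28.085 + 8·15.999 = 262.219 g/mol.
Each formula unit contains 3 Si, equivalent to 3/1 = 3.0000 mol SiO2.
M(SiO2) = 1×28.085 + 2×15.999 = 60.083 g/mol.
Mass of SiO2 per formula unit = 3.0000 × 60.083 = 180.249 g.
SiO2 wt% = 180.249 / 262.219 × 100 = 68.74%.

68.74 wt%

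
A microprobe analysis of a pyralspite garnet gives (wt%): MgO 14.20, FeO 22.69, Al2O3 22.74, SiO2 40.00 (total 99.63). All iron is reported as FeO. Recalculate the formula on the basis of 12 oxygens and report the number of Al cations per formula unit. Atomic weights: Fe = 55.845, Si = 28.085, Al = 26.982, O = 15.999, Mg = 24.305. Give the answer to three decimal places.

2.006 Al apfu

MgO (M=40.304): mol = 0.35232; Mg = 0.35232, O = 0.35232.
FeO (M=71.844): mol = 0.31582; Fe = 0.31582, O = 0.31582.
Al2O3 (M=101.961): mol = 0.22303; Al = 0.44606, O = 0.66909.
SiO2 (M=60.083): mol = 0.66575; Si = 0.66575, O = 1.33150.
ΣO = 2.66873; factor = 12/ΣO = 4.49652.
Al apfu = 0.44606 × 4.49652 = 2.006.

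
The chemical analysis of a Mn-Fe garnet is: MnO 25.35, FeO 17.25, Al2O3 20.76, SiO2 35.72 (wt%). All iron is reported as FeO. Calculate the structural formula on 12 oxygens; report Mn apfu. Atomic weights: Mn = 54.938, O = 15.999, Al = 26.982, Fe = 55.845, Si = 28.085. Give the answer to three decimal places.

1.789 Mn apfu

MnO: 25.35/70.937 = 0.35736 mol → 0.35736 mol Mn, 0.35736 mol O.
FeO: 17.25/71.844 = 0.24010 mol → 0.24010 mol Fe, 0.24010 mol O.
Al2O3: 20.76/101.961 = 0.20361 mol → 0.40722 mol Al, 0.61083 mol O.
SiO2: 35.72/60.083 = 0.59451 mol → 0.59451 mol Si, 1.18902 mol O.
Total oxygen = 2.39731 mol. Normalization factor = 12/2.39731 = 5.00561.
Mn per 12 O = 0.35736 × 5.00561 = 1.789.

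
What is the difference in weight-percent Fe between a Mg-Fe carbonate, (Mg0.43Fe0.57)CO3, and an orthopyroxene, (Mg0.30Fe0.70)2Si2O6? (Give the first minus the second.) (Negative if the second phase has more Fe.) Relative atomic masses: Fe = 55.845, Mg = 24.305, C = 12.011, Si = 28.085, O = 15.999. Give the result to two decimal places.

-0.80 percentage points

M((Mg0.43Fe0.57)CO3) = 102.291 g/mol, so wt% Fe = 31.832/102.291 × 100 = 31.12%.
M((Mg0.30Fe0.70)2Si2O6) = 244.930 g/mol, so wt% Fe = 78.183/244.930 × 100 = 31.92%.
31.12 − 31.92 = -0.80 pp.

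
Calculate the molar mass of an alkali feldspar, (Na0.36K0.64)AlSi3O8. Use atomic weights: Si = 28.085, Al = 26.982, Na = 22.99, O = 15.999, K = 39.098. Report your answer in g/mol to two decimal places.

M = 0.36×22.99 + 0.64×39.098 + 1×26.982 + 3×28.085 + 8×15.999

272.53 g/mol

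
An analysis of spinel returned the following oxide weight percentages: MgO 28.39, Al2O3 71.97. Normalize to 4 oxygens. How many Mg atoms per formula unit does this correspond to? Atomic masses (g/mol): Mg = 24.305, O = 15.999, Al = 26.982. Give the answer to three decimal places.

MgO (M=40.304): mol = 0.70440; Mg = 0.70440, O = 0.70440.
Al2O3 (M=101.961): mol = 0.70586; Al = 1.41172, O = 2.11758.
ΣO = 2.82198; factor = 4/ΣO = 1.41744.
Mg apfu = 0.70440 × 1.41744 = 0.998.

0.998 Mg apfu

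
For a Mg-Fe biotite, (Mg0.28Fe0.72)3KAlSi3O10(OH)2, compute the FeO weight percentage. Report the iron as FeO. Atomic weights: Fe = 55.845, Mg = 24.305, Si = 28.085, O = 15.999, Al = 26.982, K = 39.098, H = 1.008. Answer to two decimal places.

Formula mass = 485.380 g/mol.
2.16 Fe → 2.1600 mol FeO per formula unit; M(FeO) = 71.844, so FeO mass = 155.183 g.
155.183/485.380 × 100 = 31.97 wt%.

31.97 wt%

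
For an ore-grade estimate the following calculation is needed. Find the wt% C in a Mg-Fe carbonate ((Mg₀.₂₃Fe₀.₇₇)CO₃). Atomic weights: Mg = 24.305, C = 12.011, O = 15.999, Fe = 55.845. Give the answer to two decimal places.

Formula mass = 0.23·24.305 + 0.77·55.845 + 1·12.011 + 3·15.999 = 108.599 g/mol, of which 12.011 g is C.
So C makes up 12.011/108.599 = 0.1106 of the mass, i.e. 11.06%.

11.06 mass %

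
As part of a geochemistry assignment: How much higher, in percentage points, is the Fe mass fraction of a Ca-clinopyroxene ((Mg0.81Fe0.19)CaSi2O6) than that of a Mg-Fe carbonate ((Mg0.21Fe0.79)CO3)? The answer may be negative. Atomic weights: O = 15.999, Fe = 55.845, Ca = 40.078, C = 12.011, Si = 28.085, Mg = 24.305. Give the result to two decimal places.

Fe in (Mg0.81Fe0.19)CaSi2O6: molar mass 222.540 g/mol; 0.19×55.845 = 10.611 g → 4.77 wt%.
Fe in (Mg0.21Fe0.79)CO3: molar mass 109.230 g/mol; 0.79×55.845 = 44.118 g → 40.39 wt%.
Difference = 4.77 − 40.39 = -35.62 percentage points.

-35.62 percentage points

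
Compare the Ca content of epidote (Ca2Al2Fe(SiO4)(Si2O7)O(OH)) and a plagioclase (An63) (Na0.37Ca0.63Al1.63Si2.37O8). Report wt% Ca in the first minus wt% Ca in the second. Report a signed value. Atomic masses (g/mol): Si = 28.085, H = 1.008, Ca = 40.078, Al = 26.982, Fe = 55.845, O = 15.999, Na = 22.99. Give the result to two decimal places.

7.32 percentage points

Ca in Ca2Al2Fe(SiO4)(Si2O7)O(OH): molar mass 483.215 g/mol; 2×40.078 = 80.156 g → 16.59 wt%.
Ca in Na0.37Ca0.63Al1.63Si2.37O8: molar mass 272.290 g/mol; 0.63×40.078 = 25.249 g → 9.27 wt%.
Difference = 16.59 − 9.27 = 7.32 percentage points.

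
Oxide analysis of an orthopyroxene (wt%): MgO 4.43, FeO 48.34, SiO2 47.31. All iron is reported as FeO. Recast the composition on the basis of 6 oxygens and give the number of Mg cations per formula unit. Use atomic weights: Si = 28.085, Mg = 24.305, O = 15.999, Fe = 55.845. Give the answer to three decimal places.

MgO (M=40.304): mol = 0.10991; Mg = 0.10991, O = 0.10991.
FeO (M=71.844): mol = 0.67285; Fe = 0.67285, O = 0.67285.
SiO2 (M=60.083): mol = 0.78741; Si = 0.78741, O = 1.57482.
ΣO = 2.35758; factor = 6/ΣO = 2.54498.
Mg apfu = 0.10991 × 2.54498 = 0.280.

0.280 Mg apfu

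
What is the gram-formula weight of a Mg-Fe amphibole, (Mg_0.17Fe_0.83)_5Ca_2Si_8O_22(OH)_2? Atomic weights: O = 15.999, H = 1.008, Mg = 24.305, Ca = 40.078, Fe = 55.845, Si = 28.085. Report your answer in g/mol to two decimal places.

943.24 g/mol

M = 0.85*24.305 + 4.15*55.845 + 2*40.078 + 8*28.085 + 24*15.999 + 2*1.008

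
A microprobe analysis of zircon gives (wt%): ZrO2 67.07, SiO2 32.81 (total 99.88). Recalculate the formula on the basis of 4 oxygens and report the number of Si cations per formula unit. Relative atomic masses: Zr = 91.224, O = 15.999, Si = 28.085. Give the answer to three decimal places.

1.002 Si apfu

ZrO2: 67.07/123.222 = 0.54430 mol → 0.54430 mol Zr, 1.08860 mol O.
SiO2: 32.81/60.083 = 0.54608 mol → 0.54608 mol Si, 1.09216 mol O.
Total oxygen = 2.18076 mol. Normalization factor = 4/2.18076 = 1.83422.
Si per 4 O = 0.54608 × 1.83422 = 1.002.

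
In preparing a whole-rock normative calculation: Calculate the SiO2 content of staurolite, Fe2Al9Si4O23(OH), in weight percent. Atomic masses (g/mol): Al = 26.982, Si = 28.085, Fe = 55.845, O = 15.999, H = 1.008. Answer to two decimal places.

28.21 wt%

Molar mass of Fe2Al9Si4O23(OH) = 2*55.845 + 9*26.982 + 4*28.085 + 24*15.999 + 1*1.008 = 851.852 g/mol.
Each formula unit contains 4 Si, equivalent to 4/1 = 4.0000 mol SiO2.
M(SiO2) = 1×28.085 + 2×15.999 = 60.083 g/mol.
Mass of SiO2 per formula unit = 4.0000 × 60.083 = 240.332 g.
SiO2 wt% = 240.332 / 851.852 × 100 = 28.21%.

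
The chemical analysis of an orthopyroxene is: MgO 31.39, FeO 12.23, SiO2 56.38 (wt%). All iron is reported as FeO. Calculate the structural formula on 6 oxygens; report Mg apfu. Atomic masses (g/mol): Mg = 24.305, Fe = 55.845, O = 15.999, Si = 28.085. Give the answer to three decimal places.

1.654 Mg apfu

MgO: 31.39/40.304 = 0.77883 mol → 0.77883 mol Mg, 0.77883 mol O.
FeO: 12.23/71.844 = 0.17023 mol → 0.17023 mol Fe, 0.17023 mol O.
SiO2: 56.38/60.083 = 0.93837 mol → 0.93837 mol Si, 1.87674 mol O.
Total oxygen = 2.82580 mol. Normalization factor = 6/2.82580 = 2.12329.
Mg per 6 O = 0.77883 × 2.12329 = 1.654.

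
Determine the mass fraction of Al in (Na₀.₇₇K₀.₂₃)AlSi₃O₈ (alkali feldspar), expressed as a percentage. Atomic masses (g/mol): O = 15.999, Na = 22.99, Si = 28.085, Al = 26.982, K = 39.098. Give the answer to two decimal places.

M((Na₀.₇₇K₀.₂₃)AlSi₃O₈) = 265.924 g/mol.
Al contributes 1 × 26.982 = 26.982 g per mole.
26.982/265.924 = 0.1015 → 10.15%.

10.15 wt%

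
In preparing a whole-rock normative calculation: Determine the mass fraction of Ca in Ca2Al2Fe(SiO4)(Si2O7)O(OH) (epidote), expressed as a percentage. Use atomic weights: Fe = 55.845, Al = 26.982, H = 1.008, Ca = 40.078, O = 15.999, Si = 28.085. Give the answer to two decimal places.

Formula mass = 2*40.078 + 2*26.982 + 1*55.845 + 3*28.085 + 13*15.999 + 1*1.008 = 483.215 g/mol, of which 80.156 g is Ca.
So Ca makes up 80.156/483.215 = 0.1659 of the mass, i.e. 16.59%.

16.59 weight percent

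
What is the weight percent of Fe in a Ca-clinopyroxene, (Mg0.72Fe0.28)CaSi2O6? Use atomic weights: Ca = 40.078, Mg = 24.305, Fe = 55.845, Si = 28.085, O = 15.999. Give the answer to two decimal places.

6.94 weight percent

Molar mass of (Mg0.72Fe0.28)CaSi2O6: 0.72×24.305 + 0.28×55.845 + 1×40.078 + 2×28.085 + 6×15.999 = 225.378 g/mol.
Mass of Fe per formula unit: 0.28 × 55.845 = 15.637 g.
Weight fraction Fe = 15.637 / 225.378 = 0.0694.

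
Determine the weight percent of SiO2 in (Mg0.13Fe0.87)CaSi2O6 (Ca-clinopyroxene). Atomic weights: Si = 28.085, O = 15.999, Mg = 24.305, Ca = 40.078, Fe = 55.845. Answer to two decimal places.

Formula mass = 243.987 g/mol.
2 Si → 2.0000 mol SiO2 per formula unit; M(SiO2) = 60.083, so SiO2 mass = 120.166 g.
120.166/243.987 × 100 = 49.25 wt%.

49.25 wt%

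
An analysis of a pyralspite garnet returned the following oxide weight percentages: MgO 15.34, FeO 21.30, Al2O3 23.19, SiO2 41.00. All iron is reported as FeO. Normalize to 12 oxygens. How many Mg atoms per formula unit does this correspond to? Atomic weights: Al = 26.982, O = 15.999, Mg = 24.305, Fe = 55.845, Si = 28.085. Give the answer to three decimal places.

1.677 Mg apfu

MgO (M=40.304): mol = 0.38061; Mg = 0.38061, O = 0.38061.
FeO (M=71.844): mol = 0.29648; Fe = 0.29648, O = 0.29648.
Al2O3 (M=101.961): mol = 0.22744; Al = 0.45488, O = 0.68232.
SiO2 (M=60.083): mol = 0.68239; Si = 0.68239, O = 1.36478.
ΣO = 2.72419; factor = 12/ΣO = 4.40498.
Mg apfu = 0.38061 × 4.40498 = 1.677.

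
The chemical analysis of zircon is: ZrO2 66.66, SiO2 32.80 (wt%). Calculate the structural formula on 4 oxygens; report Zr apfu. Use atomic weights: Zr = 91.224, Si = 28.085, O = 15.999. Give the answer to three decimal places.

0.995 Zr apfu

ZrO2: 66.66/123.222 = 0.54097 mol → 0.54097 mol Zr, 1.08194 mol O.
SiO2: 32.80/60.083 = 0.54591 mol → 0.54591 mol Si, 1.09182 mol O.
Total oxygen = 2.17376 mol. Normalization factor = 4/2.17376 = 1.84013.
Zr per 4 O = 0.54097 × 1.84013 = 0.995.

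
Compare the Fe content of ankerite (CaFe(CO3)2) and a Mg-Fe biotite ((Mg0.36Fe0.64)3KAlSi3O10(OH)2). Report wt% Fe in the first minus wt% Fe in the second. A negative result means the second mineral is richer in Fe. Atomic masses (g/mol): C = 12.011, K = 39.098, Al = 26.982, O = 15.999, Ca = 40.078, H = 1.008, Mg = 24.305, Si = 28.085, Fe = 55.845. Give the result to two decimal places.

3.42 percentage points

Fe in CaFe(CO3)2: molar mass 215.939 g/mol; 1×55.845 = 55.845 g → 25.86 wt%.
Fe in (Mg0.36Fe0.64)3KAlSi3O10(OH)2: molar mass 477.811 g/mol; 1.92×55.845 = 107.222 g → 22.44 wt%.
Difference = 25.86 − 22.44 = 3.42 percentage points.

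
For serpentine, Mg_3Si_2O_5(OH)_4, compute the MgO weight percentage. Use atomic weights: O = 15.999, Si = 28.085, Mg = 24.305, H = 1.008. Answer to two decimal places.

M(Mg_3Si_2O_5(OH)_4) = 277.108 g/mol; M(MgO) = 40.304 g/mol.
Moles MgO per formula unit = 3 Mg ÷ 1 = 3.0000.
MgO fraction = (3.0000 × 40.304) / 277.108 = 120.912/277.108 = 0.4363.

43.63 wt%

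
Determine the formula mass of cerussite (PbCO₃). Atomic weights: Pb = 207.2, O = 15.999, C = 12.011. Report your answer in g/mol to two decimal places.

267.21 g/mol

Pb: 1 × 207.2 = 207.2000
C: 1 × 12.011 = 12.0110
O: 3 × 15.999 = 47.9970
Summing the contributions gives the formula mass.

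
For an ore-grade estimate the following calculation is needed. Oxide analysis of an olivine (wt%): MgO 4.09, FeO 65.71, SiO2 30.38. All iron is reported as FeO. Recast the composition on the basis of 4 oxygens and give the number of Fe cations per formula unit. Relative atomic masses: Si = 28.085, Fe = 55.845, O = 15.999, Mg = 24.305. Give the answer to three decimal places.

MgO: 4.09/40.304 = 0.10148 mol → 0.10148 mol Mg, 0.10148 mol O.
FeO: 65.71/71.844 = 0.91462 mol → 0.91462 mol Fe, 0.91462 mol O.
SiO2: 30.38/60.083 = 0.50563 mol → 0.50563 mol Si, 1.01126 mol O.
Total oxygen = 2.02736 mol. Normalization factor = 4/2.02736 = 1.97301.
Fe per 4 O = 0.91462 × 1.97301 = 1.805.

1.805 Fe apfu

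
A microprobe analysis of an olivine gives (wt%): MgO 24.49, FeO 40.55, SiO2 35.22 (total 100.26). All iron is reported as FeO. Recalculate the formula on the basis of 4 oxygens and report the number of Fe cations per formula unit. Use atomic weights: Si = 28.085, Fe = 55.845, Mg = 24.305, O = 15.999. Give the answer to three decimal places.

0.963 Fe apfu

MgO (M=40.304): mol = 0.60763; Mg = 0.60763, O = 0.60763.
FeO (M=71.844): mol = 0.56442; Fe = 0.56442, O = 0.56442.
SiO2 (M=60.083): mol = 0.58619; Si = 0.58619, O = 1.17238.
ΣO = 2.34443; factor = 4/ΣO = 1.70617.
Fe apfu = 0.56442 × 1.70617 = 0.963.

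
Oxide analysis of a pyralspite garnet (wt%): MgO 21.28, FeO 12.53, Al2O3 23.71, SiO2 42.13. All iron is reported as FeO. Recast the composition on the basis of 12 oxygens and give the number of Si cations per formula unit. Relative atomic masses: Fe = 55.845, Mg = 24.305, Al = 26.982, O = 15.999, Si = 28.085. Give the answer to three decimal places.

3.003 Si apfu

MgO (M=40.304): mol = 0.52799; Mg = 0.52799, O = 0.52799.
FeO (M=71.844): mol = 0.17441; Fe = 0.17441, O = 0.17441.
Al2O3 (M=101.961): mol = 0.23254; Al = 0.46508, O = 0.69762.
SiO2 (M=60.083): mol = 0.70120; Si = 0.70120, O = 1.40240.
ΣO = 2.80242; factor = 12/ΣO = 4.28201.
Si apfu = 0.70120 × 4.28201 = 3.003.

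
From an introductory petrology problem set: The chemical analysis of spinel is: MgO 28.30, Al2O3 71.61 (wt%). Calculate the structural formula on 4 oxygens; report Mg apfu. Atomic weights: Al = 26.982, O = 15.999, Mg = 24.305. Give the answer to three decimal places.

1.000 Mg apfu

28.30 wt% MgO ÷ 40.304 g/mol = 0.70216 mol, giving 0.70216 Mg and 0.70216 O.
71.61 wt% Al2O3 ÷ 101.961 g/mol = 0.70233 mol, giving 1.40466 Al and 2.10699 O.
Oxygen sums to 2.80915; scaling by 4/2.80915 = 1.42392 puts the formula on 4 O.
Mg: 0.70216 × 1.42392 = 1.000 atoms per formula unit.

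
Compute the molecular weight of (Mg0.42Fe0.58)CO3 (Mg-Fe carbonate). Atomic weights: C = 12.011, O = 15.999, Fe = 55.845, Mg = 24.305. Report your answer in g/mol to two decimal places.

102.61 g/mol

M = 0.42(24.305) + 0.58(55.845) + 1(12.011) + 3(15.999)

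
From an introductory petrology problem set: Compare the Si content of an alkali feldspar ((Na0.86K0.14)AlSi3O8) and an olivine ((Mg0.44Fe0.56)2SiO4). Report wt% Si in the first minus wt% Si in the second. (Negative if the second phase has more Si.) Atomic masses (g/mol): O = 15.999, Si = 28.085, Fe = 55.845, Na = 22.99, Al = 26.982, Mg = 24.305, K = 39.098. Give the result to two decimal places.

15.90 percentage points

First mineral: 84.255 g Si in 264.474 g formula = 31.86 wt% Si.
Second mineral: 28.085 g Si in 176.016 g formula = 15.96 wt% Si.
31.86% − 15.96% gives a difference of 15.90 percentage points.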